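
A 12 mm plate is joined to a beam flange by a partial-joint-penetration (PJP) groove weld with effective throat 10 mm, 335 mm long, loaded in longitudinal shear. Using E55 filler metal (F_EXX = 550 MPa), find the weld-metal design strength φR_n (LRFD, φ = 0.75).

φR_n ≈ 829 kN

Effective throat (given) t_e = 10 mm.
A_we = 10 × 335 = 3350 mm².
F_nw = 0.6 F_EXX = 330 MPa.
φR_n = 0.75 × 330 × 3350 × 10⁻³ = 829.1 kN.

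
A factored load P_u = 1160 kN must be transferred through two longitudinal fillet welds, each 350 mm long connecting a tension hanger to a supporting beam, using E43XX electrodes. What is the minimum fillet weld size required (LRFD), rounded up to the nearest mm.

w = 13 mm

E43XX → F_EXX = 430 MPa.
Total weld length L = 700 mm.
Required throat t_e = P_u / (φ × 0.6 F_EXX × L) = 1160 / (0.75 × 0.6 × 430 × 700 × 10⁻³) = 8.564 mm.
Required leg w = t_e / 0.707 = 12.11 mm → use 13 mm.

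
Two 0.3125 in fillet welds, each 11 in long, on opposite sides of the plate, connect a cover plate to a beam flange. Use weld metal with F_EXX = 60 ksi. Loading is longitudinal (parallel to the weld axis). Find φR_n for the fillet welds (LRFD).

φR_n ≈ 131 kip

Effective throat t_e = 0.707 × 0.3125 = 0.2209 in.
Total length L = 22 in; A_we = 0.2209 × 22 = 4.861 in².
F_nw = 0.6 F_EXX = 0.6 × 60 = 36 ksi.
φR_n = 0.75 × 36 × 4.861 = 131.2 kip.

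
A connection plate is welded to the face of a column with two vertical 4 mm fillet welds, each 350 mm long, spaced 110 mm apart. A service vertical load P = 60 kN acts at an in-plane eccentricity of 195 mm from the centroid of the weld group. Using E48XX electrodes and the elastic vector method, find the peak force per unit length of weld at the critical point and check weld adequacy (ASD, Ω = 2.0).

E48XX → F_EXX = 480 MPa.
Total weld length L_w = 700 mm. Treat welds as unit-width lines.
Polar moment about centroid: J = 2[d³/12 + d(b/2)²] = 2[350³/12 + 350×55²] = 9263000 mm³.
Direct shear f_v = P/L_w = 60×10³ / 700 = 85.71 N/mm (vertical).
Torsion M = P·e = 60×10³ × 195 = 11700000 N·mm.
Critical point at (x, y) = (55, 175) from centroid. f_tx = M·y/J = 221 N/mm; f_ty = M·x/J = 69.47 N/mm.
Resultant f_max = √[f_tx² + (f_v + f_ty)²] = √[221² + (85.71 + 69.47)²] = 270.1 N/mm.
Capacity per unit length: r_n/Ω = (1/2.0) × 0.6 × 480 × (0.707 × 4) = 407.2 N/mm.
270.1 ≤ 407.2 → adequate.

f_max ≈ 270 N/mm; adequate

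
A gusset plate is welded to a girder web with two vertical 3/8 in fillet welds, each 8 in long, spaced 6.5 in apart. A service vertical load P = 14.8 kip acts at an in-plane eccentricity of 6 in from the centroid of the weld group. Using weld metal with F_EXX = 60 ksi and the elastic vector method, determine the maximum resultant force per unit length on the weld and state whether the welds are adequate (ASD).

f_max ≈ 2.49 kip/in; adequate

Total weld length L_w = 16 in. Treat welds as unit-width lines.
Polar moment about centroid: J = 2[d³/12 + d(b/2)²] = 2[8³/12 + 8×3.25²] = 254.3 in³.
Direct shear f_v = P/L_w = 14.8 / 16 = 0.925 kip/in (vertical).
Torsion M = P·e = 14.8 × 6 = 88.8 kip·in.
Critical point at (x, y) = (3.25, 4) from centroid. f_tx = M·y/J = 1.397 kip/in; f_ty = M·x/J = 1.135 kip/in.
Resultant f_max = √[f_tx² + (f_v + f_ty)²] = √[1.397² + (0.925 + 1.135)²] = 2.489 kip/in.
Capacity per unit length: r_n/Ω = (1/2.0) × 0.6 × 60 × (0.707 × 0.375) = 4.772 kip/in.
2.489 ≤ 4.772 → adequate.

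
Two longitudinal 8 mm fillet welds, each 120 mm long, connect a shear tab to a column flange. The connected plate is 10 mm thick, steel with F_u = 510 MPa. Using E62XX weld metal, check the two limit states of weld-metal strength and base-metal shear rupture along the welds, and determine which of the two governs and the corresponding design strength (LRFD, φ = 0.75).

φR_n ≈ 379 kN (weld metal governs)

E62XX → F_EXX = 620 MPa.
t_e = 0.707 × 8 = 5.656 mm; L = 240 mm.
Weld metal: φR_n = 0.75 × 0.6 × 620 × 5.656 × 240 × 10⁻³ = 378.7 kN.
Base metal (shear rupture): φR_n = 0.75 × 0.6 × 510 × 10 × 240 × 10⁻³ = 550.8 kN.
Governing: weld metal.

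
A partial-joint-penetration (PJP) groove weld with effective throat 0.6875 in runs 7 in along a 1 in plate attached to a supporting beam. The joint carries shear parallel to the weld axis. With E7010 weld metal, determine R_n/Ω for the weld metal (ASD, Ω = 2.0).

E70XX → F_EXX = 70 ksi.
Effective throat (given) t_e = 0.6875 in.
A_we = 0.6875 × 7 = 4.812 in².
F_nw = 0.6 F_EXX = 42 ksi.
R_n/Ω = (42 × 4.812) / 2.0 = 101.1 kips.

R_n/Ω ≈ 101 kips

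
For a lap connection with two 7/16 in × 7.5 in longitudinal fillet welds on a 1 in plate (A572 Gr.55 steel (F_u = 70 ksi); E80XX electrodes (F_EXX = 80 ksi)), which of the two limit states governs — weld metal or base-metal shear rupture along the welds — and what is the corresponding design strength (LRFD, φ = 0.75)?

t_e = 0.707 × 0.4375 = 0.3093 in; L = 15 in.
Weld metal: φR_n = 0.75 × 0.6 × 80 × 0.3093 × 15 = 167 kips.
Base metal (shear rupture): φR_n = 0.75 × 0.6 × 70 × 1 × 15 = 472.5 kips.
Governing: weld metal.

φR_n ≈ 167 kips (weld metal governs)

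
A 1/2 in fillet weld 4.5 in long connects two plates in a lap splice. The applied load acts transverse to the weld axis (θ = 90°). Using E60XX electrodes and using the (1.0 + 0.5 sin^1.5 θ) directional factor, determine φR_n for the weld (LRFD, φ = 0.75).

φR_n ≈ 64.4 kip

E60XX → F_EXX = 60 ksi.
t_e = 0.707 × 0.5 = 0.3535 in; A_we = 0.3535 × 4.5 = 1.591 in².
Directional factor: 1.0 + 0.5 sin^1.5(90°) = 1.5.
F_nw = 0.6 × 60 × 1.5 = 54 ksi.
φR_n = 0.75 × 54 × 1.591 = 64.43 kip.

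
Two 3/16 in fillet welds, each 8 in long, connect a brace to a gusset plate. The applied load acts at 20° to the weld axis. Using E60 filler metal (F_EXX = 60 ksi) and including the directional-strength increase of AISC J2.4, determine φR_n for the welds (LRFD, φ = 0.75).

φR_n ≈ 63 kip

t_e = 0.707 × 0.1875 = 0.1326 in; A_we = 0.1326 × 16 = 2.121 in².
Directional factor: 1.0 + 0.5 sin^1.5(20°) = 1.1.
F_nw = 0.6 × 60 × 1.1 = 39.6 ksi.
φR_n = 0.75 × 39.6 × 2.121 = 62.99 kip.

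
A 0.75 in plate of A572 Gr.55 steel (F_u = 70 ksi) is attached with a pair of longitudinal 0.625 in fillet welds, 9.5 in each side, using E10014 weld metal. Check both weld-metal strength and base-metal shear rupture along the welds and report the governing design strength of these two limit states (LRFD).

φR_n ≈ 378 kip (weld metal governs)

E100XX → F_EXX = 100 ksi.
t_e = 0.707 × 0.625 = 0.4419 in; L = 19 in.
Weld metal: φR_n = 0.75 × 0.6 × 100 × 0.4419 × 19 = 377.8 kip.
Base metal (shear rupture): φR_n = 0.75 × 0.6 × 70 × 0.75 × 19 = 448.9 kip.
Governing: weld metal.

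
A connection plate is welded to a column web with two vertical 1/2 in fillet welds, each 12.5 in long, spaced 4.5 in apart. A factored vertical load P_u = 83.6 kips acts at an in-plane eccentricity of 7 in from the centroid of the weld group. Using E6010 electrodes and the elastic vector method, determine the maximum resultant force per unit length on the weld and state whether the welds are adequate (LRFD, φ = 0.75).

E60XX → F_EXX = 60 ksi.
Total weld length L_w = 25 in. Treat welds as unit-width lines.
Polar moment about centroid: J = 2[d³/12 + d(b/2)²] = 2[12.5³/12 + 12.5×2.25²] = 452.1 in³.
Direct shear f_v = P/L_w = 83.6 / 25 = 3.344 kip/in (vertical).
Torsion M = P·e = 83.6 × 7 = 585.2 kip·in.
Critical point at (x, y) = (2.25, 6.25) from centroid. f_tx = M·y/J = 8.09 kip/in; f_ty = M·x/J = 2.913 kip/in.
Resultant f_max = √[f_tx² + (f_v + f_ty)²] = √[8.09² + (3.344 + 2.913)²] = 10.23 kip/in.
Capacity per unit length: φr_n = 0.75 × 0.6 × 60 × (0.707 × 0.5) = 9.544 kip/in.
10.23 > 9.544 → NOT adequate.

f_max ≈ 10.2 kip/in; NOT adequate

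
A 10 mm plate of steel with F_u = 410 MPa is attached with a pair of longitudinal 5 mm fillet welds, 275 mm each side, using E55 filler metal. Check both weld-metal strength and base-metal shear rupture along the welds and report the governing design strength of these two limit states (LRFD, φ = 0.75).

φR_n ≈ 481 kN (weld metal governs)

E55XX → F_EXX = 550 MPa.
t_e = 0.707 × 5 = 3.535 mm; L = 550 mm.
Weld metal: φR_n = 0.75 × 0.6 × 550 × 3.535 × 550 × 10⁻³ = 481.2 kN.
Base metal (shear rupture): φR_n = 0.75 × 0.6 × 410 × 10 × 550 × 10⁻³ = 1015 kN.
Governing: weld metal.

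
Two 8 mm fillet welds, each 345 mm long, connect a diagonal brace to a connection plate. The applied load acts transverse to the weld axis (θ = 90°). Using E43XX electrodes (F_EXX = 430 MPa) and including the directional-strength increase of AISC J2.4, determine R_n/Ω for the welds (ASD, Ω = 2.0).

R_n/Ω ≈ 755 kN

t_e = 0.707 × 8 = 5.656 mm; A_we = 5.656 × 690 = 3903 mm².
Directional factor: 1.0 + 0.5 sin^1.5(90°) = 1.5.
F_nw = 0.6 × 430 × 1.5 = 387 MPa.
R_n/Ω = (387 × 3903) / 2.0 × 10⁻³ = 755.2 kN.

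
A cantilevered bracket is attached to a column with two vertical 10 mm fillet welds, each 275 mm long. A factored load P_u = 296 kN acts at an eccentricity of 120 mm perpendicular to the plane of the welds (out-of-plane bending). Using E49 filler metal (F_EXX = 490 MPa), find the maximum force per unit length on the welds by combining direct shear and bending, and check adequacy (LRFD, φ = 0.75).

f_max ≈ 1510 N/mm; adequate

L_w = 2 × 275 = 550 mm; section modulus (unit throat) S = 2 × L²/6 = 25210 mm².
Direct shear f_v = P/L_w = 296×10³/550 = 538.2 N/mm.
Moment M = P × e = 296×10³ × 120 = 35520000 N·mm; bending f_b = M/S = 1409 N/mm.
f_max = √(f_v² + f_b²) = √(538.2² + 1409²) = 1508 N/mm.
φr_n = 0.75 × 0.6 × 490 × (0.707 × 10) = 1559 N/mm → adequate.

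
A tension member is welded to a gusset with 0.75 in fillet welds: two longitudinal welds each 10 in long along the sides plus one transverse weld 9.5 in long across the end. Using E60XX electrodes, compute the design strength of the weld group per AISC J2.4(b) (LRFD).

φR_n ≈ 447 kips

E60XX → F_EXX = 60 ksi.
t_e = 0.707 × 0.75 = 0.5302 in.
R_nwl = 0.6 × 60 × 0.5302 × 20 = 381.8 kips (longitudinal, 2 welds).
R_nwt = 0.6 × 60 × 0.5302 × 9.5 = 181.3 kips (transverse, base value).
(i) R_nwl + R_nwt = 563.1 kips; (ii) 0.85 R_nwl + 1.5 R_nwt = 596.5 kips.
R_n = max = 596.5 kips [governs: (ii)]; φR_n = 447.4 kips.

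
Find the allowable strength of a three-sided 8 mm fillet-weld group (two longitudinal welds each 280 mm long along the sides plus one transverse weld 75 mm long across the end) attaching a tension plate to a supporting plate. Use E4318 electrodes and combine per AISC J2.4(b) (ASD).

E43XX → F_EXX = 430 MPa.
t_e = 0.707 × 8 = 5.656 mm.
R_nwl = 0.6 × 430 × 5.656 × 560 × 10⁻³ = 817.2 kN (longitudinal, 2 welds).
R_nwt = 0.6 × 430 × 5.656 × 75 × 10⁻³ = 109.4 kN (transverse, base value).
(i) R_nwl + R_nwt = 926.6 kN; (ii) 0.85 R_nwl + 1.5 R_nwt = 858.8 kN.
R_n = max = 926.6 kN [governs: (i)]; R_n/Ω = 463.3 kN.

R_n/Ω ≈ 463 kN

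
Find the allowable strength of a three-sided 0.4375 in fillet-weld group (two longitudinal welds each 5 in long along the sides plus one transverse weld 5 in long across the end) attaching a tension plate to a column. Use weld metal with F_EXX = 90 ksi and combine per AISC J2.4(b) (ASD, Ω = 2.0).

R_n/Ω ≈ 134 kip

t_e = 0.707 × 0.4375 = 0.3093 in.
R_nwl = 0.6 × 90 × 0.3093 × 10 = 167 kip (longitudinal, 2 welds).
R_nwt = 0.6 × 90 × 0.3093 × 5 = 83.51 kip (transverse, base value).
(i) R_nwl + R_nwt = 250.5 kip; (ii) 0.85 R_nwl + 1.5 R_nwt = 267.2 kip.
R_n = max = 267.2 kip [governs: (ii)]; R_n/Ω = 133.6 kip.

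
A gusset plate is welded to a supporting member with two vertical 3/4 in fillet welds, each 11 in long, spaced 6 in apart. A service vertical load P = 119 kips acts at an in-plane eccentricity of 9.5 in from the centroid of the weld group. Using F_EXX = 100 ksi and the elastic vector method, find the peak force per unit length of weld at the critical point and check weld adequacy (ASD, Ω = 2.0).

f_max ≈ 20 kip/in; NOT adequate

Total weld length L_w = 22 in. Treat welds as unit-width lines.
Polar moment about centroid: J = 2[d³/12 + d(b/2)²] = 2[11³/12 + 11×3²] = 419.8 in³.
Direct shear f_v = P/L_w = 119 / 22 = 5.409 kip/in (vertical).
Torsion M = P·e = 119 × 9.5 = 1130.5 kip·in.
Critical point at (x, y) = (3, 5.5) from centroid. f_tx = M·y/J = 14.81 kip/in; f_ty = M·x/J = 8.078 kip/in.
Resultant f_max = √[f_tx² + (f_v + f_ty)²] = √[14.81² + (5.409 + 8.078)²] = 20.03 kip/in.
Capacity per unit length: r_n/Ω = (1/2.0) × 0.6 × 100 × (0.707 × 0.75) = 15.91 kip/in.
20.03 > 15.91 → NOT adequate.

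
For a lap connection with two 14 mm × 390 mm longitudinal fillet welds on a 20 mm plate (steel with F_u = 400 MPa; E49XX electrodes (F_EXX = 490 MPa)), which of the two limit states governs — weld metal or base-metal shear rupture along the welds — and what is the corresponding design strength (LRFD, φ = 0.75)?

t_e = 0.707 × 14 = 9.898 mm; L = 780 mm.
Weld metal: φR_n = 0.75 × 0.6 × 490 × 9.898 × 780 × 10⁻³ = 1702 kN.
Base metal (shear rupture): φR_n = 0.75 × 0.6 × 400 × 20 × 780 × 10⁻³ = 2808 kN.
Governing: weld metal.

φR_n ≈ 1700 kN (weld metal governs)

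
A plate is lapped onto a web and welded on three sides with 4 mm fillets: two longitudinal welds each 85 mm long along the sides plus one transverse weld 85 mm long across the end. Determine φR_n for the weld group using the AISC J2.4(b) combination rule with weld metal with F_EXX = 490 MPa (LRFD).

t_e = 0.707 × 4 = 2.828 mm.
R_nwl = 0.6 × 490 × 2.828 × 170 × 10⁻³ = 141.3 kN (longitudinal, 2 welds).
R_nwt = 0.6 × 490 × 2.828 × 85 × 10⁻³ = 70.67 kN (transverse, base value).
(i) R_nwl + R_nwt = 212 kN; (ii) 0.85 R_nwl + 1.5 R_nwt = 226.1 kN.
R_n = max = 226.1 kN [governs: (ii)]; φR_n = 169.6 kN.

φR_n ≈ 170 kN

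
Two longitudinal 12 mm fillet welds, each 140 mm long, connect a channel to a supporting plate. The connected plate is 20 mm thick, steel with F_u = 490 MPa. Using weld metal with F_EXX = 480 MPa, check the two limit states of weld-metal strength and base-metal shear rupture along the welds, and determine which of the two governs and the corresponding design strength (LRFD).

t_e = 0.707 × 12 = 8.484 mm; L = 280 mm.
Weld metal: φR_n = 0.75 × 0.6 × 480 × 8.484 × 280 × 10⁻³ = 513.1 kN.
Base metal (shear rupture): φR_n = 0.75 × 0.6 × 490 × 20 × 280 × 10⁻³ = 1235 kN.
Governing: weld metal.

φR_n ≈ 513 kN (weld metal governs)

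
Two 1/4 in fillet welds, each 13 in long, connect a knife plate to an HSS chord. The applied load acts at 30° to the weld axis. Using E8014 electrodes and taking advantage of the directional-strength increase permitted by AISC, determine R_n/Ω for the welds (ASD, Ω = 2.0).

E80XX → F_EXX = 80 ksi.
t_e = 0.707 × 0.25 = 0.1767 in; A_we = 0.1767 × 26 = 4.595 in².
Directional factor: 1.0 + 0.5 sin^1.5(30°) = 1.177.
F_nw = 0.6 × 80 × 1.177 = 56.49 ksi.
R_n/Ω = (56.49 × 4.595) / 2.0 = 129.8 kip.

R_n/Ω ≈ 130 kip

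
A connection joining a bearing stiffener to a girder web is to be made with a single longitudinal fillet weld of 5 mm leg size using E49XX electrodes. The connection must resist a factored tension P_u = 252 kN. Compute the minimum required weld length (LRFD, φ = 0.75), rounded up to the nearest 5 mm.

L = 325 mm

E49XX → F_EXX = 490 MPa.
Throat t_e = 0.707 × 5 = 3.535 mm.
φr_n = 0.75 × 0.6 × 490 × 3.535 × 10⁻³ = 0.7795 kN/mm.
L_req = P_u / φr_n = 252 / 0.7795 = 323.3 mm total.
Round up → use L = 325 mm.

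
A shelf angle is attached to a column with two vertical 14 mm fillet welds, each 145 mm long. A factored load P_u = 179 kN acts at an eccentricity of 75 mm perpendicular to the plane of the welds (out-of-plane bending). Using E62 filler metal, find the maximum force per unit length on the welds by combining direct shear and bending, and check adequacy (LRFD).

f_max ≈ 2010 N/mm; adequate

E62XX → F_EXX = 620 MPa.
L_w = 2 × 145 = 290 mm; section modulus (unit throat) S = 2 × L²/6 = 7008 mm².
Direct shear f_v = P/L_w = 179×10³/290 = 617.2 N/mm.
Moment M = P × e = 179×10³ × 75 = 13425000 N·mm; bending f_b = M/S = 1916 N/mm.
f_max = √(f_v² + f_b²) = √(617.2² + 1916²) = 2013 N/mm.
φr_n = 0.75 × 0.6 × 620 × (0.707 × 14) = 2762 N/mm → adequate.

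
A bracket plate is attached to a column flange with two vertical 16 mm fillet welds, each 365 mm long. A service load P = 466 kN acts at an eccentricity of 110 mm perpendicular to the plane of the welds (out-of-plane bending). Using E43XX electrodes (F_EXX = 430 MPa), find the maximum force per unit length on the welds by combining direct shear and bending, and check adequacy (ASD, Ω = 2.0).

f_max ≈ 1320 N/mm; adequate

L_w = 2 × 365 = 730 mm; section modulus (unit throat) S = 2 × L²/6 = 44410 mm².
Direct shear f_v = P/L_w = 466×10³/730 = 638.4 N/mm.
Moment M = P × e = 466×10³ × 110 = 51260000 N·mm; bending f_b = M/S = 1154 N/mm.
f_max = √(f_v² + f_b²) = √(638.4² + 1154²) = 1319 N/mm.
r_n/Ω = (1/2.0) × 0.6 × 430 × (0.707 × 16) = 1459 N/mm → adequate.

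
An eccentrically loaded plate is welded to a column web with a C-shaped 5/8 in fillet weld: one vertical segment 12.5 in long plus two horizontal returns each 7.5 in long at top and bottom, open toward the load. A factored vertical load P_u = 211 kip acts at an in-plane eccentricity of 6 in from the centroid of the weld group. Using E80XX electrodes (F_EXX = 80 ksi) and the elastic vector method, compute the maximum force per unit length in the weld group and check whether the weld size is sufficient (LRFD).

Total weld length L_w = 27.5 in. Treat welds as unit-width lines.
Centroid: x̄ = 2×7.5×3.75 / 27.5 = 2.045 in from the vertical weld.
Polar moment about centroid: J = I_x + I_y = [12.5³/12 + 2×7.5×6.25²] + [12.5×2.045² + 2(7.5³/12 + 7.5×1.705²)] = 914.9 in³.
Direct shear f_v = P/L_w = 211 / 27.5 = 7.673 kip/in (vertical).
Torsion M = P·e = 211 × 6 = 1266 kip·in.
Critical point at (x, y) = (5.455, 6.25) from centroid. f_tx = M·y/J = 8.649 kip/in; f_ty = M·x/J = 7.548 kip/in.
Resultant f_max = √[f_tx² + (f_v + f_ty)²] = √[8.649² + (7.673 + 7.548)²] = 17.51 kip/in.
Capacity per unit length: φr_n = 0.75 × 0.6 × 80 × (0.707 × 0.625) = 15.91 kip/in.
17.51 > 15.91 → NOT adequate.

f_max ≈ 17.5 kip/in; NOT adequate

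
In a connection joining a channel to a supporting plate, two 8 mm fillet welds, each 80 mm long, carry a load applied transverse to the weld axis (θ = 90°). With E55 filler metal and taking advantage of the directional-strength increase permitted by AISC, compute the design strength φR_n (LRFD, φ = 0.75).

E55XX → F_EXX = 550 MPa.
t_e = 0.707 × 8 = 5.656 mm; A_we = 5.656 × 160 = 905 mm².
Directional factor: 1.0 + 0.5 sin^1.5(90°) = 1.5.
F_nw = 0.6 × 550 × 1.5 = 495 MPa.
φR_n = 0.75 × 495 × 905 × 10⁻³ = 336 kN.

φR_n ≈ 336 kN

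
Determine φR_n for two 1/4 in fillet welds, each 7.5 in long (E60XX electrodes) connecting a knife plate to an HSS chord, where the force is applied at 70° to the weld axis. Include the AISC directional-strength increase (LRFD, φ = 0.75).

φR_n ≈ 104 kips

E60XX → F_EXX = 60 ksi.
t_e = 0.707 × 0.25 = 0.1767 in; A_we = 0.1767 × 15 = 2.651 in².
Directional factor: 1.0 + 0.5 sin^1.5(70°) = 1.455.
F_nw = 0.6 × 60 × 1.455 = 52.4 ksi.
φR_n = 0.75 × 52.4 × 2.651 = 104.2 kips.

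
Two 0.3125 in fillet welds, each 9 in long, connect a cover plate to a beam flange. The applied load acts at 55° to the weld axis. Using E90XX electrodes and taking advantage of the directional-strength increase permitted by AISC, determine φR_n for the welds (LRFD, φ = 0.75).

φR_n ≈ 221 kips

E90XX → F_EXX = 90 ksi.
t_e = 0.707 × 0.3125 = 0.2209 in; A_we = 0.2209 × 18 = 3.977 in².
Directional factor: 1.0 + 0.5 sin^1.5(55°) = 1.371.
F_nw = 0.6 × 90 × 1.371 = 74.02 ksi.
φR_n = 0.75 × 74.02 × 3.977 = 220.8 kips.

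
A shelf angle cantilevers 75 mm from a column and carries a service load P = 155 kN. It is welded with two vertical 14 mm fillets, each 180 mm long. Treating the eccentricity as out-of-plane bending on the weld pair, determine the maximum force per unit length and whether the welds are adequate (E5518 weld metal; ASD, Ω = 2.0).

E55XX → F_EXX = 550 MPa.
L_w = 2 × 180 = 360 mm; section modulus (unit throat) S = 2 × L²/6 = 10800 mm².
Direct shear f_v = P/L_w = 155×10³/360 = 430.6 N/mm.
Moment M = P × e = 155×10³ × 75 = 11625000 N·mm; bending f_b = M/S = 1076 N/mm.
f_max = √(f_v² + f_b²) = √(430.6² + 1076²) = 1159 N/mm.
r_n/Ω = (1/2.0) × 0.6 × 550 × (0.707 × 14) = 1633 N/mm → adequate.

f_max ≈ 1160 N/mm; adequate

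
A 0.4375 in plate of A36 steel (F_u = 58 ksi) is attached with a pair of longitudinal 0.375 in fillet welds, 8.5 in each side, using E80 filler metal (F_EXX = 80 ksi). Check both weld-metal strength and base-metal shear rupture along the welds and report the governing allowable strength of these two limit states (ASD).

R_n/Ω ≈ 108 kips (weld metal governs)

t_e = 0.707 × 0.375 = 0.2651 in; L = 17 in.
Weld metal: R_n/Ω = (1/2.0) × 0.6 × 80 × 0.2651 × 17 = 108.2 kips.
Base metal (shear rupture): R_n/Ω = (1/2.0) × 0.6 × 58 × 0.4375 × 17 = 129.4 kips.
Governing: weld metal.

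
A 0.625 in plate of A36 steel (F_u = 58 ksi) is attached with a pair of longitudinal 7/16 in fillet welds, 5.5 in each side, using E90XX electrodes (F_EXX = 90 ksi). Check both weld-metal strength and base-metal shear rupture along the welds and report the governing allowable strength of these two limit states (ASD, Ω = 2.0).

R_n/Ω ≈ 91.9 kip (weld metal governs)

t_e = 0.707 × 0.4375 = 0.3093 in; L = 11 in.
Weld metal: R_n/Ω = (1/2.0) × 0.6 × 90 × 0.3093 × 11 = 91.87 kip.
Base metal (shear rupture): R_n/Ω = (1/2.0) × 0.6 × 58 × 0.625 × 11 = 119.6 kip.
Governing: weld metal.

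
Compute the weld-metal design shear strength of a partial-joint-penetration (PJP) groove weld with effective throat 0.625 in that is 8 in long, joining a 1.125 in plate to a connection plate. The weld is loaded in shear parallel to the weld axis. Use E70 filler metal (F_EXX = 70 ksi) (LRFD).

Effective throat (given) t_e = 0.625 in.
A_we = 0.625 × 8 = 5 in².
F_nw = 0.6 F_EXX = 42 ksi.
φR_n = 0.75 × 42 × 5 = 157.5 kip.

φR_n ≈ 158 kip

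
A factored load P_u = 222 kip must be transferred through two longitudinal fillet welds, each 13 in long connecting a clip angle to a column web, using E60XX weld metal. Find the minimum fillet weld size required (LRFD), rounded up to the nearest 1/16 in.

E60XX → F_EXX = 60 ksi.
Total weld length L = 26 in.
Required throat t_e = P_u / (φ × 0.6 F_EXX × L) = 222 / (0.75 × 0.6 × 60 × 26) = 0.3162 in.
Required leg w = t_e / 0.707 = 0.4473 in → use 1/2 in.

w = 1/2 in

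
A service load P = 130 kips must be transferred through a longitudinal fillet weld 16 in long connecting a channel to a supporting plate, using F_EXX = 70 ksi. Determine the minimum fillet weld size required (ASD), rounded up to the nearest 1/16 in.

w = 9/16 in

Total weld length L = 16 in.
Required throat t_e = P × Ω / (0.6 F_EXX × L) = 130 × 2.0 / (0.6 × 70 × 16) = 0.3869 in.
Required leg w = t_e / 0.707 = 0.5472 in → use 9/16 in.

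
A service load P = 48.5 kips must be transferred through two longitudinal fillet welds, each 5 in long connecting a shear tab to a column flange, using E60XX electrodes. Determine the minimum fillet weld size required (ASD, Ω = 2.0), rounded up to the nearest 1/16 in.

w = 7/16 in

E60XX → F_EXX = 60 ksi.
Total weld length L = 10 in.
Required throat t_e = P × Ω / (0.6 F_EXX × L) = 48.5 × 2.0 / (0.6 × 60 × 10) = 0.2694 in.
Required leg w = t_e / 0.707 = 0.3811 in → use 7/16 in.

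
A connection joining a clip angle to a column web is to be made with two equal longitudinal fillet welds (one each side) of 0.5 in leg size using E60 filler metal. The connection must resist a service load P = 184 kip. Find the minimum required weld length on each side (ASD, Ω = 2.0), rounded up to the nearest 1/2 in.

E60XX → F_EXX = 60 ksi.
Throat t_e = 0.707 × 0.5 = 0.3535 in.
r_n/Ω = (0.6 × 60 × 0.3535) / 2.0 = 6.363 kip/in.
L_req = P / (r_n/Ω) = 184 / 6.363 = 28.92 in total.
Per side: 28.92 / 2 = 14.46 in.
Round up → use L = 14.5 in on each side.

L = 14.5 in on each side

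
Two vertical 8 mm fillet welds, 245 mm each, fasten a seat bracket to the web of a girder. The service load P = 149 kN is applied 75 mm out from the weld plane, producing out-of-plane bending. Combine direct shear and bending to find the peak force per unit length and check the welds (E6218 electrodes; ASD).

f_max ≈ 636 N/mm; adequate

E62XX → F_EXX = 620 MPa.
L_w = 2 × 245 = 490 mm; section modulus (unit throat) S = 2 × L²/6 = 20010 mm².
Direct shear f_v = P/L_w = 149×10³/490 = 304.1 N/mm.
Moment M = P × e = 149×10³ × 75 = 11175000 N·mm; bending f_b = M/S = 558.5 N/mm.
f_max = √(f_v² + f_b²) = √(304.1² + 558.5²) = 635.9 N/mm.
r_n/Ω = (1/2.0) × 0.6 × 620 × (0.707 × 8) = 1052 N/mm → adequate.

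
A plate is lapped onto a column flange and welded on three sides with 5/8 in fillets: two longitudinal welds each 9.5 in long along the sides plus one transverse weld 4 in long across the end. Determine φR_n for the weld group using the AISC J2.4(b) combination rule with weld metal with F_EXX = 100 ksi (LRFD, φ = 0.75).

φR_n ≈ 457 kips

t_e = 0.707 × 0.625 = 0.4419 in.
R_nwl = 0.6 × 100 × 0.4419 × 19 = 503.7 kips (longitudinal, 2 welds).
R_nwt = 0.6 × 100 × 0.4419 × 4 = 106 kips (transverse, base value).
(i) R_nwl + R_nwt = 609.8 kips; (ii) 0.85 R_nwl + 1.5 R_nwt = 587.3 kips.
R_n = max = 609.8 kips [governs: (i)]; φR_n = 457.3 kips.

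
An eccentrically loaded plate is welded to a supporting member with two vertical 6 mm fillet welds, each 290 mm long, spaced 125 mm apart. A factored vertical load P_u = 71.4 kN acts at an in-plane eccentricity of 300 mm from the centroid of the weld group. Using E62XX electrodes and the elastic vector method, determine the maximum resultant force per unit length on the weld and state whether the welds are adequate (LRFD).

f_max ≈ 594 N/mm; adequate

E62XX → F_EXX = 620 MPa.
Total weld length L_w = 580 mm. Treat welds as unit-width lines.
Polar moment about centroid: J = 2[d³/12 + d(b/2)²] = 2[290³/12 + 290×62.5²] = 6330000 mm³.
Direct shear f_v = P/L_w = 71.4×10³ / 580 = 123.1 N/mm (vertical).
Torsion M = P·e = 71.4×10³ × 300 = 21420000 N·mm.
Critical point at (x, y) = (62.5, 145) from centroid. f_tx = M·y/J = 490.6 N/mm; f_ty = M·x/J = 211.5 N/mm.
Resultant f_max = √[f_tx² + (f_v + f_ty)²] = √[490.6² + (123.1 + 211.5)²] = 593.9 N/mm.
Capacity per unit length: φr_n = 0.75 × 0.6 × 620 × (0.707 × 6) = 1184 N/mm.
593.9 ≤ 1184 → adequate.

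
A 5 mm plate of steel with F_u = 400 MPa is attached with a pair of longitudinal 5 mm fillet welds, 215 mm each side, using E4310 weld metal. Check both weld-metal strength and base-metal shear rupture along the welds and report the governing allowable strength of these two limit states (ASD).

E43XX → F_EXX = 430 MPa.
t_e = 0.707 × 5 = 3.535 mm; L = 430 mm.
Weld metal: R_n/Ω = (1/2.0) × 0.6 × 430 × 3.535 × 430 × 10⁻³ = 196.1 kN.
Base metal (shear rupture): R_n/Ω = (1/2.0) × 0.6 × 400 × 5 × 430 × 10⁻³ = 258 kN.
Governing: weld metal.

R_n/Ω ≈ 196 kN (weld metal governs)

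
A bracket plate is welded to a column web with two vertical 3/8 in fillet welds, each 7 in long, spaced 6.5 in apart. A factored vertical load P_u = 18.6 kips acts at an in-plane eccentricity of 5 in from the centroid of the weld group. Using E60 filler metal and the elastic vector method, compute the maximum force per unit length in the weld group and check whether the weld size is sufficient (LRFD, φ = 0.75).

f_max ≈ 3.22 kip/in; adequate

E60XX → F_EXX = 60 ksi.
Total weld length L_w = 14 in. Treat welds as unit-width lines.
Polar moment about centroid: J = 2[d³/12 + d(b/2)²] = 2[7³/12 + 7×3.25²] = 205 in³.
Direct shear f_v = P/L_w = 18.6 / 14 = 1.329 kip/in (vertical).
Torsion M = P·e = 18.6 × 5 = 93 kip·in.
Critical point at (x, y) = (3.25, 3.5) from centroid. f_tx = M·y/J = 1.587 kip/in; f_ty = M·x/J = 1.474 kip/in.
Resultant f_max = √[f_tx² + (f_v + f_ty)²] = √[1.587² + (1.329 + 1.474)²] = 3.221 kip/in.
Capacity per unit length: φr_n = 0.75 × 0.6 × 60 × (0.707 × 0.375) = 7.158 kip/in.
3.221 ≤ 7.158 → adequate.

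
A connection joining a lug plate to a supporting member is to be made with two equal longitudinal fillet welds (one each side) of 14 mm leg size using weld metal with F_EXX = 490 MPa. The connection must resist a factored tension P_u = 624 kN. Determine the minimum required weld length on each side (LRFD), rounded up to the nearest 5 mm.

L = 145 mm on each side

Throat t_e = 0.707 × 14 = 9.898 mm.
φr_n = 0.75 × 0.6 × 490 × 9.898 × 10⁻³ = 2.183 kN/mm.
L_req = P_u / φr_n = 624 / 2.183 = 285.9 mm total.
Per side: 285.9 / 2 = 143 mm.
Round up → use L = 145 mm on each side.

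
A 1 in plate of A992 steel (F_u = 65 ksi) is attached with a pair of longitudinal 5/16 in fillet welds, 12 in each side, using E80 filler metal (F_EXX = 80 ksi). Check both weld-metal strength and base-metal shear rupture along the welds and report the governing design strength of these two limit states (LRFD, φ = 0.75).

t_e = 0.707 × 0.3125 = 0.2209 in; L = 24 in.
Weld metal: φR_n = 0.75 × 0.6 × 80 × 0.2209 × 24 = 190.9 kips.
Base metal (shear rupture): φR_n = 0.75 × 0.6 × 65 × 1 × 24 = 702 kips.
Governing: weld metal.

φR_n ≈ 191 kips (weld metal governs)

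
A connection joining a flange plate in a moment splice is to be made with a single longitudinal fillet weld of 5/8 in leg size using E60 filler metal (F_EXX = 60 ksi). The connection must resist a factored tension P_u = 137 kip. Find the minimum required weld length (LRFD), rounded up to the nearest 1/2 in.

Throat t_e = 0.707 × 0.625 = 0.4419 in.
φr_n = 0.75 × 0.6 × 60 × 0.4419 = 11.93 kip/in.
L_req = P_u / φr_n = 137 / 11.93 = 11.48 in total.
Round up → use L = 11.5 in.

L = 11.5 in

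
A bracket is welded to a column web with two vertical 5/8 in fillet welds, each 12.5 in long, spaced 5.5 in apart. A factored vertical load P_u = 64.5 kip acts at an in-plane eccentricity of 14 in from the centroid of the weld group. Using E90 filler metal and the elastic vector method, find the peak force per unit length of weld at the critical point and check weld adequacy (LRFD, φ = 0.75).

E90XX → F_EXX = 90 ksi.
Total weld length L_w = 25 in. Treat welds as unit-width lines.
Polar moment about centroid: J = 2[d³/12 + d(b/2)²] = 2[12.5³/12 + 12.5×2.75²] = 514.6 in³.
Direct shear f_v = P/L_w = 64.5 / 25 = 2.58 kip/in (vertical).
Torsion M = P·e = 64.5 × 14 = 903 kip·in.
Critical point at (x, y) = (2.75, 6.25) from centroid. f_tx = M·y/J = 10.97 kip/in; f_ty = M·x/J = 4.826 kip/in.
Resultant f_max = √[f_tx² + (f_v + f_ty)²] = √[10.97² + (2.58 + 4.826)²] = 13.23 kip/in.
Capacity per unit length: φr_n = 0.75 × 0.6 × 90 × (0.707 × 0.625) = 17.9 kip/in.
13.23 ≤ 17.9 → adequate.

f_max ≈ 13.2 kip/in; adequate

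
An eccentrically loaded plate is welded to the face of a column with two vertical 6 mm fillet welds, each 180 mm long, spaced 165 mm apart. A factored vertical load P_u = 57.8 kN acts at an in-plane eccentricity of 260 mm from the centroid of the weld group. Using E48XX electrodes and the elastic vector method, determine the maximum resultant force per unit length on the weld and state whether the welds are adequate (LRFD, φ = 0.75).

f_max ≈ 655 N/mm; adequate

E48XX → F_EXX = 480 MPa.
Total weld length L_w = 360 mm. Treat welds as unit-width lines.
Polar moment about centroid: J = 2[d³/12 + d(b/2)²] = 2[180³/12 + 180×82.5²] = 3422000 mm³.
Direct shear f_v = P/L_w = 57.8×10³ / 360 = 160.6 N/mm (vertical).
Torsion M = P·e = 57.8×10³ × 260 = 15028000 N·mm.
Critical point at (x, y) = (82.5, 90) from centroid. f_tx = M·y/J = 395.2 N/mm; f_ty = M·x/J = 362.3 N/mm.
Resultant f_max = √[f_tx² + (f_v + f_ty)²] = √[395.2² + (160.6 + 362.3)²] = 655.4 N/mm.
Capacity per unit length: φr_n = 0.75 × 0.6 × 480 × (0.707 × 6) = 916.3 N/mm.
655.4 ≤ 916.3 → adequate.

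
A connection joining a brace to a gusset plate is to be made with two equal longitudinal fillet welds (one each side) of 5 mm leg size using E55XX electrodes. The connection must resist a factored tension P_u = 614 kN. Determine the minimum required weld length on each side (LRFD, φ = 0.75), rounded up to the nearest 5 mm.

L = 355 mm on each side

E55XX → F_EXX = 550 MPa.
Throat t_e = 0.707 × 5 = 3.535 mm.
φr_n = 0.75 × 0.6 × 550 × 3.535 × 10⁻³ = 0.8749 kN/mm.
L_req = P_u / φr_n = 614 / 0.8749 = 701.8 mm total.
Per side: 701.8 / 2 = 350.9 mm.
Round up → use L = 355 mm on each side.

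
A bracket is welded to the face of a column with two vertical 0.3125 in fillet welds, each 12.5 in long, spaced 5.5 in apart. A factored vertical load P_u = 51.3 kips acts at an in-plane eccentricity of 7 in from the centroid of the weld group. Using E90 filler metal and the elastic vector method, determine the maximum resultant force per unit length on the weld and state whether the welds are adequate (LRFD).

E90XX → F_EXX = 90 ksi.
Total weld length L_w = 25 in. Treat welds as unit-width lines.
Polar moment about centroid: J = 2[d³/12 + d(b/2)²] = 2[12.5³/12 + 12.5×2.75²] = 514.6 in³.
Direct shear f_v = P/L_w = 51.3 / 25 = 2.052 kip/in (vertical).
Torsion M = P·e = 51.3 × 7 = 359.1 kip·in.
Critical point at (x, y) = (2.75, 6.25) from centroid. f_tx = M·y/J = 4.362 kip/in; f_ty = M·x/J = 1.919 kip/in.
Resultant f_max = √[f_tx² + (f_v + f_ty)²] = √[4.362² + (2.052 + 1.919)²] = 5.899 kip/in.
Capacity per unit length: φr_n = 0.75 × 0.6 × 90 × (0.707 × 0.3125) = 8.948 kip/in.
5.899 ≤ 8.948 → adequate.

f_max ≈ 5.9 kip/in; adequate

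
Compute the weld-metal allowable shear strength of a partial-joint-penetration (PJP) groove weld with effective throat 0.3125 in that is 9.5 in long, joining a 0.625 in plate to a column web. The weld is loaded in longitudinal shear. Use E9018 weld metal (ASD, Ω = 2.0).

R_n/Ω ≈ 80.2 kip

E90XX → F_EXX = 90 ksi.
Effective throat (given) t_e = 0.3125 in.
A_we = 0.3125 × 9.5 = 2.969 in².
F_nw = 0.6 F_EXX = 54 ksi.
R_n/Ω = (54 × 2.969) / 2.0 = 80.16 kip.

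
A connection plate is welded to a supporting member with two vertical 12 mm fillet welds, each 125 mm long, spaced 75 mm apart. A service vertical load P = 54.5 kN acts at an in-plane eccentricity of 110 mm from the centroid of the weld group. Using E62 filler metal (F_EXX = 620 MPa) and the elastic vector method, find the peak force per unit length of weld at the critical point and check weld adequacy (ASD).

f_max ≈ 780 N/mm; adequate

Total weld length L_w = 250 mm. Treat welds as unit-width lines.
Polar moment about centroid: J = 2[d³/12 + d(b/2)²] = 2[125³/12 + 125×37.5²] = 677100 mm³.
Direct shear f_v = P/L_w = 54.5×10³ / 250 = 218 N/mm (vertical).
Torsion M = P·e = 54.5×10³ × 110 = 5995000 N·mm.
Critical point at (x, y) = (37.5, 62.5) from centroid. f_tx = M·y/J = 553.4 N/mm; f_ty = M·x/J = 332 N/mm.
Resultant f_max = √[f_tx² + (f_v + f_ty)²] = √[553.4² + (218 + 332)²] = 780.2 N/mm.
Capacity per unit length: r_n/Ω = (1/2.0) × 0.6 × 620 × (0.707 × 12) = 1578 N/mm.
780.2 ≤ 1578 → adequate.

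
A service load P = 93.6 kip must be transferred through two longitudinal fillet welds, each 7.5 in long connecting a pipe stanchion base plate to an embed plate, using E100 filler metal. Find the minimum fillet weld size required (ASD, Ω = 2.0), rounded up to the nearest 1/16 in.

E100XX → F_EXX = 100 ksi.
Total weld length L = 15 in.
Required throat t_e = P × Ω / (0.6 F_EXX × L) = 93.6 × 2.0 / (0.6 × 100 × 15) = 0.208 in.
Required leg w = t_e / 0.707 = 0.2942 in → use 5/16 in.

w = 5/16 in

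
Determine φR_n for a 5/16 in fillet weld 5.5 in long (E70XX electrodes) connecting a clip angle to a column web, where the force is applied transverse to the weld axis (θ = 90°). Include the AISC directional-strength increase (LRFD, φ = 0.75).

φR_n ≈ 57.4 kip

E70XX → F_EXX = 70 ksi.
t_e = 0.707 × 0.3125 = 0.2209 in; A_we = 0.2209 × 5.5 = 1.215 in².
Directional factor: 1.0 + 0.5 sin^1.5(90°) = 1.5.
F_nw = 0.6 × 70 × 1.5 = 63 ksi.
φR_n = 0.75 × 63 × 1.215 = 57.42 kip.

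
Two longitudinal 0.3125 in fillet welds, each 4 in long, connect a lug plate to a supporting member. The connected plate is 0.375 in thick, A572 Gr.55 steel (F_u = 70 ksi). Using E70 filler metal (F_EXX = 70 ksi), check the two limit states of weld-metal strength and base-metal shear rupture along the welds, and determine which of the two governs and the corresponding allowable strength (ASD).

R_n/Ω ≈ 37.1 kip (weld metal governs)

t_e = 0.707 × 0.3125 = 0.2209 in; L = 8 in.
Weld metal: R_n/Ω = (1/2.0) × 0.6 × 70 × 0.2209 × 8 = 37.12 kip.
Base metal (shear rupture): R_n/Ω = (1/2.0) × 0.6 × 70 × 0.375 × 8 = 63 kip.
Governing: weld metal.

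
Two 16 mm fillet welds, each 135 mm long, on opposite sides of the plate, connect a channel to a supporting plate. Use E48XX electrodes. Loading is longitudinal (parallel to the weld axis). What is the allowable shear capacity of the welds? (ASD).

E48XX → F_EXX = 480 MPa.
Effective throat t_e = 0.707 × 16 = 11.31 mm.
Total length L = 270 mm; A_we = 11.31 × 270 = 3054 mm².
F_nw = 0.6 F_EXX = 0.6 × 480 = 288 MPa.
R_n = 288 × 3054 × 10⁻³ = 879.6 kN; R_n/Ω = 879.6/2.0 = 439.8 kN.

R_n/Ω ≈ 440 kN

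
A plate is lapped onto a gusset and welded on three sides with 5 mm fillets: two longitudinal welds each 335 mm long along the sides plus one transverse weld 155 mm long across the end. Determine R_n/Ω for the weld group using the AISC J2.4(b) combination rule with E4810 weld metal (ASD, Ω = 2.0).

E48XX → F_EXX = 480 MPa.
t_e = 0.707 × 5 = 3.535 mm.
R_nwl = 0.6 × 480 × 3.535 × 670 × 10⁻³ = 682.1 kN (longitudinal, 2 welds).
R_nwt = 0.6 × 480 × 3.535 × 155 × 10⁻³ = 157.8 kN (transverse, base value).
(i) R_nwl + R_nwt = 839.9 kN; (ii) 0.85 R_nwl + 1.5 R_nwt = 816.5 kN.
R_n = max = 839.9 kN [governs: (i)]; R_n/Ω = 420 kN.

R_n/Ω ≈ 420 kN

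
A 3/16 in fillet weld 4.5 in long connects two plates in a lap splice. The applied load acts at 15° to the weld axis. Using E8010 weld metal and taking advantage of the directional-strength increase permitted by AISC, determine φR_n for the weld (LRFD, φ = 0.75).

φR_n ≈ 22.9 kip

E80XX → F_EXX = 80 ksi.
t_e = 0.707 × 0.1875 = 0.1326 in; A_we = 0.1326 × 4.5 = 0.5965 in².
Directional factor: 1.0 + 0.5 sin^1.5(15°) = 1.066.
F_nw = 0.6 × 80 × 1.066 = 51.16 ksi.
φR_n = 0.75 × 51.16 × 0.5965 = 22.89 kip.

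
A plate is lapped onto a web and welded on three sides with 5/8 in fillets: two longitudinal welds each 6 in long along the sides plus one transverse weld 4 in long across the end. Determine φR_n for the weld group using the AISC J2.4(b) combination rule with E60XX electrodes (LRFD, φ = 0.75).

E60XX → F_EXX = 60 ksi.
t_e = 0.707 × 0.625 = 0.4419 in.
R_nwl = 0.6 × 60 × 0.4419 × 12 = 190.9 kip (longitudinal, 2 welds).
R_nwt = 0.6 × 60 × 0.4419 × 4 = 63.63 kip (transverse, base value).
(i) R_nwl + R_nwt = 254.5 kip; (ii) 0.85 R_nwl + 1.5 R_nwt = 257.7 kip.
R_n = max = 257.7 kip [governs: (ii)]; φR_n = 193.3 kip.

φR_n ≈ 193 kip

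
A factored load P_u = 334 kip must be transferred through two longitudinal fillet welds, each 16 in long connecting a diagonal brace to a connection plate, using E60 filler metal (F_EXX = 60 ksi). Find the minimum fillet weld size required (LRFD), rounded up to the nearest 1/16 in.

Total weld length L = 32 in.
Required throat t_e = P_u / (φ × 0.6 F_EXX × L) = 334 / (0.75 × 0.6 × 60 × 32) = 0.3866 in.
Required leg w = t_e / 0.707 = 0.5468 in → use 9/16 in.

w = 9/16 in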